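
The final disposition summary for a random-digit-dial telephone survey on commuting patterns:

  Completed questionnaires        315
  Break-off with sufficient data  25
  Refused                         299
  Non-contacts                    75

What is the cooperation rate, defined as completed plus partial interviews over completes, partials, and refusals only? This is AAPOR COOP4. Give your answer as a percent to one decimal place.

Top: 315 + 25 = 340
Denom: 315 + 25 + 299 = 639
COOP4 = 340 / 639 = 0.5321

53.2%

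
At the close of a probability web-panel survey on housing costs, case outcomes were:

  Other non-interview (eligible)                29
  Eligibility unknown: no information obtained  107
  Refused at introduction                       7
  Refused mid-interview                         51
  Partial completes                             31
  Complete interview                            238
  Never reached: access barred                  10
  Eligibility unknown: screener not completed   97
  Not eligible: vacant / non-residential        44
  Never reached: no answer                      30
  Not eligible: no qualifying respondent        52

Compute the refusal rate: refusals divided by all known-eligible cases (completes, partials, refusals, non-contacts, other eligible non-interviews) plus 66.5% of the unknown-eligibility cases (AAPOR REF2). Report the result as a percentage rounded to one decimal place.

Refusal or break-off = 7 + 51 = 58
Non-contacts = 30 + 10 = 40
Unknown eligibility = 97 + 107 = 204
Out of scope = 52 + 44 = 96
Top = 58
Known eligible = 238 + 31 + 58 + 40 + 29 = 396
Eligible share of unknowns = 0.6650 × 204 = 135.66
Denom = 396 + 135.66 = 531.66
REF2 = 58 / 531.66 = 0.1091

10.9%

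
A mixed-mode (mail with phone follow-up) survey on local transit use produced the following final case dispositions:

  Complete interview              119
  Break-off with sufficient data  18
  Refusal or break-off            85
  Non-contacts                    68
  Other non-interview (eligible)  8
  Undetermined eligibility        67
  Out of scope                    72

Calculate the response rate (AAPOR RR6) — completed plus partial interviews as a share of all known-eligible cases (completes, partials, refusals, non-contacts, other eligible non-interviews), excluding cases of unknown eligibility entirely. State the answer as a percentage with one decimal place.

46.0%

Num: 119 + 18 = 137
Base: 119 + 18 + 85 + 68 + 8 = 298
RR6 = 137 / 298 = 0.4597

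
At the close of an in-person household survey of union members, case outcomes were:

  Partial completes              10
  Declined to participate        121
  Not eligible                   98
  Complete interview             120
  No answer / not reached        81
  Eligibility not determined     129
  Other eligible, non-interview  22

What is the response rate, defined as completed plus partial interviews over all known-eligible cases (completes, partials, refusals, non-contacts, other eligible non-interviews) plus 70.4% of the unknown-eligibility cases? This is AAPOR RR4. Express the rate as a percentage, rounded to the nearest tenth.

Numerator → 120 + 10 = 130
Determined eligible → 120 + 10 + 121 + 81 + 22 = 354
e × U → 0.7040 × 129 = 90.82
Base → 354 + 90.82 = 444.82
RR4 = 130 / 444.82 = 0.2923

29.2%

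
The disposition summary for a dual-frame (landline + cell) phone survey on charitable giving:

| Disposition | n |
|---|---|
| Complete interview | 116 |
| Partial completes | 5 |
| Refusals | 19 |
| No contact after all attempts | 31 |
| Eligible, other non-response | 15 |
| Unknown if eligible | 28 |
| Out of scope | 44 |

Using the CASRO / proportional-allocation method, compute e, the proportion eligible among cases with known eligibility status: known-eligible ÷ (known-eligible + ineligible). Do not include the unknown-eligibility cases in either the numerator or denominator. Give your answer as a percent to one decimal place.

80.9%

Eligible (known) → 116 + 5 + 19 + 31 + 15 = 186
e = 186 / (186 + 44) = 186 / 230 = 0.8087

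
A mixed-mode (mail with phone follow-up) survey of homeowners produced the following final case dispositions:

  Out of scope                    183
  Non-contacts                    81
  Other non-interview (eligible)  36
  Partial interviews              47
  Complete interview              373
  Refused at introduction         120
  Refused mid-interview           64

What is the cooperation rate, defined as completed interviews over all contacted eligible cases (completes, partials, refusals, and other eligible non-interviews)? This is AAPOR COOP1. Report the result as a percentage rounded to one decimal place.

Refused = 120 + 64 = 184
Num → 373
Denominator → 373 + 47 + 184 + 36 = 640
COOP1 = 373 / 640 = 0.5828

58.3%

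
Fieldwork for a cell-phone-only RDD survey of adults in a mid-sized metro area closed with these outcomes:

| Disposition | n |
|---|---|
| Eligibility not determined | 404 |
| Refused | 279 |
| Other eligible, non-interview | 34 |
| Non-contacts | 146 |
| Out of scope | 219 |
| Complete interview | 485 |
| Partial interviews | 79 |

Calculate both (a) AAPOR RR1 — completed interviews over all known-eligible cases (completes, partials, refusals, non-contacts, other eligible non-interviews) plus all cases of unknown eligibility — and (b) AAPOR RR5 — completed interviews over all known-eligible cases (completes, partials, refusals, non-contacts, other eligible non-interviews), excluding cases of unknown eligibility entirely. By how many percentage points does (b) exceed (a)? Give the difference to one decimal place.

Top = 485
Denominator = 485 + 79 + 279 + 146 + 34 + 404 = 1427
RR1 = 485 / 1427 = 0.3399
Denominator = 485 + 79 + 279 + 146 + 34 = 1023
RR5 = 485 / 1023 = 0.4741
Difference = 47.41 − 33.99 = 13.42 percentage points

13.4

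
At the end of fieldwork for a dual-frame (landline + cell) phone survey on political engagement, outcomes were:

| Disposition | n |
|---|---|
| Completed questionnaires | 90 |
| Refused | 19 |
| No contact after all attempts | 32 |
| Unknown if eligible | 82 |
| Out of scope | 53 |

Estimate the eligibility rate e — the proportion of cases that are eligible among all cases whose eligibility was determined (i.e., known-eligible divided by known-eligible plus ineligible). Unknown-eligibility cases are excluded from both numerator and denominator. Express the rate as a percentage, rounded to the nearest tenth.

Known eligible = 90 + 19 + 32 = 141
e = 141 / (141 + 53) = 141 / 194 = 0.7268

72.7%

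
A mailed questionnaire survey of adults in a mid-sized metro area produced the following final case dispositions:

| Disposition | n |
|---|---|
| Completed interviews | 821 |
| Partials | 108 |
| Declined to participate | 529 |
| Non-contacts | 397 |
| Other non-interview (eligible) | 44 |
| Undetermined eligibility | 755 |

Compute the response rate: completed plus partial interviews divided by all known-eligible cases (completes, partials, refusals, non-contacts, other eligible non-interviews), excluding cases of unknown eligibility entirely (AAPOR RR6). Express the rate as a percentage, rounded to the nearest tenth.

Top: 821 + 108 = 929
Denom: 821 + 108 + 529 + 397 + 44 = 1899
RR6 = 929 / 1899 = 0.4892

48.9%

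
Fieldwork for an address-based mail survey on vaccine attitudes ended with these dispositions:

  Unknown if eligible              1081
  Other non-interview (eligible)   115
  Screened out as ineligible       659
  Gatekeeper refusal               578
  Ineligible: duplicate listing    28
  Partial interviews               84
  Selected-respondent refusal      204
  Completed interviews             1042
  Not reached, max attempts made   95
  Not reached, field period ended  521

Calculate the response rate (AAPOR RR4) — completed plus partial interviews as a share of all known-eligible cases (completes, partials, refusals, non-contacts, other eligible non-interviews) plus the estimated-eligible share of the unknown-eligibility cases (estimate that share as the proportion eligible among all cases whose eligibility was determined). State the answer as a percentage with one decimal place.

Declined to participate = 578 + 204 = 782
Non-contacts = 521 + 95 = 616
Screened out, ineligible = 659 + 28 = 687
Numerator = 1042 + 84 = 1126
Known eligible = 1042 + 84 + 782 + 616 + 115 = 2639
e = 2639 / (2639 + 687) = 2639 / 3326 = 0.7934
Eligible share of unknowns = 0.7934 × 1081 = 857.67
Denom = 2639 + 857.67 = 3496.67
RR4 = 1126 / 3496.67 = 0.3220

32.2%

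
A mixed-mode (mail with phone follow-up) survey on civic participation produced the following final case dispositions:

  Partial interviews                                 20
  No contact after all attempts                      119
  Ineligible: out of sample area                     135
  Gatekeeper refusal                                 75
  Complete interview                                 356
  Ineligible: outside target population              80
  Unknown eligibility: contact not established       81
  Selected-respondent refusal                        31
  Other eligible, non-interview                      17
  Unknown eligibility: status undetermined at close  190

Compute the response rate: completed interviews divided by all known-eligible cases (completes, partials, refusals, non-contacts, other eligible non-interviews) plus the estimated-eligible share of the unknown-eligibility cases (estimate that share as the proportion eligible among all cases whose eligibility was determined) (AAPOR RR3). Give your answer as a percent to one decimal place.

Refusals = 75 + 31 = 106
Unknown if eligible = 81 + 190 = 271
Out of scope = 80 + 135 = 215
Top → 356
Determined eligible → 356 + 20 + 106 + 119 + 17 = 618
e = 618 / (618 + 215) = 618 / 833 = 0.7419
e × U → 0.7419 × 271 = 201.05
Denominator → 618 + 201.05 = 819.05
RR3 = 356 / 819.05 = 0.4346

43.5%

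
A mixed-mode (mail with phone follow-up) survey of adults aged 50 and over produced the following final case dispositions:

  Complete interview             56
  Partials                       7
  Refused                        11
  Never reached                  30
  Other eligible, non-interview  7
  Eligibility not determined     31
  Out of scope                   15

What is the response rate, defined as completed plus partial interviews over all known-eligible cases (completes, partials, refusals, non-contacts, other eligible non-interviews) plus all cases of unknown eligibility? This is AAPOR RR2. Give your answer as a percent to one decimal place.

44.4%

Top = 56 + 7 = 63
Base = 56 + 7 + 11 + 30 + 7 + 31 = 142
RR2 = 63 / 142 = 0.4437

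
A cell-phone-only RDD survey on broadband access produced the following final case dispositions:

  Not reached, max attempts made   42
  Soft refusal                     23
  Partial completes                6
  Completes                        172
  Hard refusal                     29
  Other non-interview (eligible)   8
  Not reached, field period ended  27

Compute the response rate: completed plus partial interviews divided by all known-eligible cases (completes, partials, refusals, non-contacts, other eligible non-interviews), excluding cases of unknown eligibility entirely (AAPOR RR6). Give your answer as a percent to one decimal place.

58.0%

Refusal or break-off = 29 + 23 = 52
Non-contacts = 27 + 42 = 69
Numerator → 172 + 6 = 178
Base → 172 + 6 + 52 + 69 + 8 = 307
RR6 = 178 / 307 = 0.5798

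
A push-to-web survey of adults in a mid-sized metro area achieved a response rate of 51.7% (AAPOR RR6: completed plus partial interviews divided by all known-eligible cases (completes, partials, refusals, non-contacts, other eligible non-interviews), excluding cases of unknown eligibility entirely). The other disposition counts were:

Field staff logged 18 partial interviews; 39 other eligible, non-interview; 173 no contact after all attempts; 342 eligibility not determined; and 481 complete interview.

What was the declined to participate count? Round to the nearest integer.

Num: 481 + 18 = 499
RR6 = 499 / D = 0.517
D = 499 / 0.517 = 965.2
Rest of base = 711
declined to participate = 965.2 − 711 ≈ 254

254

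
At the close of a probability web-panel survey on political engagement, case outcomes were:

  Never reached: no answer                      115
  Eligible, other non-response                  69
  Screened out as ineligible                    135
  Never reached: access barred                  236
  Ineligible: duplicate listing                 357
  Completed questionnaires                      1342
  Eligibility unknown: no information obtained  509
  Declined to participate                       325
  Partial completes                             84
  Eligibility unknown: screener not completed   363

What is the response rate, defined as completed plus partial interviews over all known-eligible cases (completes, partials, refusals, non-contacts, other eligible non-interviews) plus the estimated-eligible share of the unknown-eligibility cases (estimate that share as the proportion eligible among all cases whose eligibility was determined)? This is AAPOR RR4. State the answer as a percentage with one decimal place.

No contact after all attempts = 115 + 236 = 351
Undetermined eligibility = 363 + 509 = 872
Ineligible = 135 + 357 = 492
Numerator = 1342 + 84 = 1426
Eligible (known) = 1342 + 84 + 325 + 351 + 69 = 2171
e = 2171 / (2171 + 492) = 2171 / 2663 = 0.8152
Estimated eligible among unknowns = 0.8152 × 872 = 710.85
Base = 2171 + 710.85 = 2881.85
RR4 = 1426 / 2881.85 = 0.4948

49.5%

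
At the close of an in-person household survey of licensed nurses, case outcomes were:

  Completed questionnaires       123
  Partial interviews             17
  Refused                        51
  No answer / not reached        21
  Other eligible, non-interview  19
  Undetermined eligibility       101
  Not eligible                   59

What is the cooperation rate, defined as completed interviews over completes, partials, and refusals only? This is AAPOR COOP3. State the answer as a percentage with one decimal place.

64.4%

Numerator → 123
Base → 123 + 17 + 51 = 191
COOP3 = 123 / 191 = 0.6440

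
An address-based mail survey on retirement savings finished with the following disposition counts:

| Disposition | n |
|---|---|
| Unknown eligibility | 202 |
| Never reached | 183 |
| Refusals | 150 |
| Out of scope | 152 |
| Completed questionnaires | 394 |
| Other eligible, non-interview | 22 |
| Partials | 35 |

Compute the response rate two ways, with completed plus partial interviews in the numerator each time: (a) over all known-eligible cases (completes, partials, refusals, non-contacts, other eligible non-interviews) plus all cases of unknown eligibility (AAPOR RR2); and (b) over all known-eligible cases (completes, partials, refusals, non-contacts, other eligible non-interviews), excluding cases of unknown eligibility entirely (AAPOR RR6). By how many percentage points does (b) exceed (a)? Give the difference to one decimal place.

11.2

Numerator: 394 + 35 = 429
Base: 394 + 35 + 150 + 183 + 22 + 202 = 986
RR2 = 429 / 986 = 0.4351
Base: 394 + 35 + 150 + 183 + 22 = 784
RR6 = 429 / 784 = 0.5472
Difference = 54.72 − 43.51 = 11.21 percentage points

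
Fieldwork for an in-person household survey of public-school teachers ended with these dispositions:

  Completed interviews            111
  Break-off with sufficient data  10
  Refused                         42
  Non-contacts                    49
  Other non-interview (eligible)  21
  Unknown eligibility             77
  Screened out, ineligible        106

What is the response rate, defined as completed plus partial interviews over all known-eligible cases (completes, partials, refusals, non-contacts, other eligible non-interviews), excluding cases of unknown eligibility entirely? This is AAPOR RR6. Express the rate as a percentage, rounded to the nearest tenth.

51.9%

Numerator: 111 + 10 = 121
Base: 111 + 10 + 42 + 49 + 21 = 233
RR6 = 121 / 233 = 0.5193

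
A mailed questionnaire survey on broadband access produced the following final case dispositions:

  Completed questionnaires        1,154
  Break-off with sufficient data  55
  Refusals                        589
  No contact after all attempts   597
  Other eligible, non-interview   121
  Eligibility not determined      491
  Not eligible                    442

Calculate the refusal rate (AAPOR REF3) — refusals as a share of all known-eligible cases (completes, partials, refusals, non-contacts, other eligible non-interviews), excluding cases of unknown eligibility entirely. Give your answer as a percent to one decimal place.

23.4%

Numerator → 589
Denominator → 1154 + 55 + 589 + 597 + 121 = 2516
REF3 = 589 / 2516 = 0.2341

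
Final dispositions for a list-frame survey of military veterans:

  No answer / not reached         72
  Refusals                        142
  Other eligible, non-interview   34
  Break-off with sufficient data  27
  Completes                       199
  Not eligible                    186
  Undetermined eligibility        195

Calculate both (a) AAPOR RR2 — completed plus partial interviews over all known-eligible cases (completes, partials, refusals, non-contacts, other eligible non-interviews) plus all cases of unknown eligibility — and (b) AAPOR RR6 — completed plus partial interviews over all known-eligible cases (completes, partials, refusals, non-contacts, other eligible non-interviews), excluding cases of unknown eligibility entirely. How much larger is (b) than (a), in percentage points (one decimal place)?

Numerator = 199 + 27 = 226
Base = 199 + 27 + 142 + 72 + 34 + 195 = 669
RR2 = 226 / 669 = 0.3378
Base = 199 + 27 + 142 + 72 + 34 = 474
RR6 = 226 / 474 = 0.4768
Difference = 47.68 − 33.78 = 13.90 percentage points

13.9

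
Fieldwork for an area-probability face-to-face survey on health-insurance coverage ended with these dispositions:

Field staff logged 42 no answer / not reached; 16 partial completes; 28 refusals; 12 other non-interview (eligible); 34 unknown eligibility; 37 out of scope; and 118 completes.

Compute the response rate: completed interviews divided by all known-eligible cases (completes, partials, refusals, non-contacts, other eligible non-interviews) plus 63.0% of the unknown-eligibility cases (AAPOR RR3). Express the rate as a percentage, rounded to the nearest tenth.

49.7%

Numerator → 118
Known eligible → 118 + 16 + 28 + 42 + 12 = 216
e × U → 0.6300 × 34 = 21.42
Base → 216 + 21.42 = 237.42
RR3 = 118 / 237.42 = 0.4970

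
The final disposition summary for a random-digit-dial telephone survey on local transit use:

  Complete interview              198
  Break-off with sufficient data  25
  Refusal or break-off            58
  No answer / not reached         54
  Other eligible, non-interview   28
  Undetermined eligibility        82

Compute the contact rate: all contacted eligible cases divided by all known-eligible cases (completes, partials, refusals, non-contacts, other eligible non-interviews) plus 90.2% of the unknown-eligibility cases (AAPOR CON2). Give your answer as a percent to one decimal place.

70.7%

Top: 198 + 25 + 58 + 28 = 309
Eligible (known): 198 + 25 + 58 + 54 + 28 = 363
Eligible share of unknowns: 0.9020 × 82 = 73.96
Denominator: 363 + 73.96 = 436.96
CON2 = 309 / 436.96 = 0.7072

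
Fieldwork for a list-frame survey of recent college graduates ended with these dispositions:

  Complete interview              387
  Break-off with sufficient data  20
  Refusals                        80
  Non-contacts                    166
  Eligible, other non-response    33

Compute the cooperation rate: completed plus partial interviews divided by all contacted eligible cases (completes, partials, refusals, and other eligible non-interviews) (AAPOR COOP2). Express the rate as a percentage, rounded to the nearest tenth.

78.3%

Top → 387 + 20 = 407
Denominator → 387 + 20 + 80 + 33 = 520
COOP2 = 407 / 520 = 0.7827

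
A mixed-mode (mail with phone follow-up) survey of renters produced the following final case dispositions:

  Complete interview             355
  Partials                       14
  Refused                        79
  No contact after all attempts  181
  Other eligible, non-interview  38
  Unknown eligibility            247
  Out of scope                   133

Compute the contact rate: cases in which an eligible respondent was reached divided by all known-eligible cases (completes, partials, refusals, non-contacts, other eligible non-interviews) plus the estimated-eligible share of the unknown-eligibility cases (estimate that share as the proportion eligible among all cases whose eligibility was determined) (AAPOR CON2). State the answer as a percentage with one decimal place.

Top = 355 + 14 + 79 + 38 = 486
Determined eligible = 355 + 14 + 79 + 181 + 38 = 667
e = 667 / (667 + 133) = 667 / 800 = 0.8337
e × U = 0.8337 × 247 = 205.92
Denominator = 667 + 205.92 = 872.92
CON2 = 486 / 872.92 = 0.5568

55.7%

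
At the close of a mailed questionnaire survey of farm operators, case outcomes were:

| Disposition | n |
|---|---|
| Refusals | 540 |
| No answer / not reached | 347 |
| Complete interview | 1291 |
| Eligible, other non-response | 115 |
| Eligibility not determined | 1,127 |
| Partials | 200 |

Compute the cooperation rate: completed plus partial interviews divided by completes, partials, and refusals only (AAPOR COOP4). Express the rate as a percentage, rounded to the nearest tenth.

Top → 1291 + 200 = 1491
Denominator → 1291 + 200 + 540 = 2031
COOP4 = 1491 / 2031 = 0.7341

73.4%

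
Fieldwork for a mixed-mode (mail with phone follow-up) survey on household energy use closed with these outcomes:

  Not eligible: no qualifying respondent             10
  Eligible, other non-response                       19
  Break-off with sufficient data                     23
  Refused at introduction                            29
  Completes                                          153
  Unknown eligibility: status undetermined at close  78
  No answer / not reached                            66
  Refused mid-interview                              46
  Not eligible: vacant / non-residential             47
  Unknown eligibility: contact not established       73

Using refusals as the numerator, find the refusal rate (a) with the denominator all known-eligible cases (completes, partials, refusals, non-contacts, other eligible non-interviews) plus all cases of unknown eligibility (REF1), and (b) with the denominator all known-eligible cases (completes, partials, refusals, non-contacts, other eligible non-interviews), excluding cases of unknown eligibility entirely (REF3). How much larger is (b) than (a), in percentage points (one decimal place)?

6.9

Refusals = 29 + 46 = 75
Unknown eligibility = 73 + 78 = 151
Ineligible = 10 + 47 = 57
Num: 75
Base: 153 + 23 + 75 + 66 + 19 + 151 = 487
REF1 = 75 / 487 = 0.1540
Base: 153 + 23 + 75 + 66 + 19 = 336
REF3 = 75 / 336 = 0.2232
Difference = 22.32 − 15.40 = 6.92 percentage points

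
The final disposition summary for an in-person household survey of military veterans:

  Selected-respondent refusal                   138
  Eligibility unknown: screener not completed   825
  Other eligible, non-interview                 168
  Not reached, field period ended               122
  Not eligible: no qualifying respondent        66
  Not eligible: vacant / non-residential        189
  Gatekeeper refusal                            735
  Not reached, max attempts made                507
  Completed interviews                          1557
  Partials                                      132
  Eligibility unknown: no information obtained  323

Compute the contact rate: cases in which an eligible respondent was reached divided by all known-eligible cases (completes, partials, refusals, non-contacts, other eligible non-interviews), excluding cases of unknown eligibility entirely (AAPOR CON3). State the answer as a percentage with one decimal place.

81.3%

Refusals = 735 + 138 = 873
No contact after all attempts = 122 + 507 = 629
Undetermined eligibility = 825 + 323 = 1148
Out of scope = 66 + 189 = 255
Num → 1557 + 132 + 873 + 168 = 2730
Denom → 1557 + 132 + 873 + 629 + 168 = 3359
CON3 = 2730 / 3359 = 0.8127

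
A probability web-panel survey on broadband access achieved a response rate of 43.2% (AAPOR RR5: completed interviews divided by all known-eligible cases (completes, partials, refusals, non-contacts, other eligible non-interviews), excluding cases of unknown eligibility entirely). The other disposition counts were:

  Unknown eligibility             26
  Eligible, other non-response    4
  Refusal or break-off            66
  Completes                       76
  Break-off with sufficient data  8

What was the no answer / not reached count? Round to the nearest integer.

RR5 = 76 / D = 0.432
D = 76 / 0.432 = 175.9
Other denominator terms total 154
no answer / not reached = 175.9 − 154 ≈ 22

22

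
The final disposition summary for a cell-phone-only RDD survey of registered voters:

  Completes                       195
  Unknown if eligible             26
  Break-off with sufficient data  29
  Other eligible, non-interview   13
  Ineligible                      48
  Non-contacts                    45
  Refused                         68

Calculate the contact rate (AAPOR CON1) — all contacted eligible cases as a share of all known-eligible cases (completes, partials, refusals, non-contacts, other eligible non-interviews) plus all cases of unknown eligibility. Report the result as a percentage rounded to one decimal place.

Numerator → 195 + 29 + 68 + 13 = 305
Denom → 195 + 29 + 68 + 45 + 13 + 26 = 376
CON1 = 305 / 376 = 0.8112

81.1%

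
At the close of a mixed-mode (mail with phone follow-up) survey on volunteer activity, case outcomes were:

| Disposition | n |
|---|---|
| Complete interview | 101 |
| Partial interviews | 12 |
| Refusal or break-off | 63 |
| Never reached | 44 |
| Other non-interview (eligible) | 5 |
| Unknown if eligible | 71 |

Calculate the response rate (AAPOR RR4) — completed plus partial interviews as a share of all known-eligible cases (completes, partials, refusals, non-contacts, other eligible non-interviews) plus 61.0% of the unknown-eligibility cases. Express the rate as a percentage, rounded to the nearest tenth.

42.1%

Num = 101 + 12 = 113
Known eligible = 101 + 12 + 63 + 44 + 5 = 225
Estimated eligible among unknowns = 0.6100 × 71 = 43.31
Denom = 225 + 43.31 = 268.31
RR4 = 113 / 268.31 = 0.4212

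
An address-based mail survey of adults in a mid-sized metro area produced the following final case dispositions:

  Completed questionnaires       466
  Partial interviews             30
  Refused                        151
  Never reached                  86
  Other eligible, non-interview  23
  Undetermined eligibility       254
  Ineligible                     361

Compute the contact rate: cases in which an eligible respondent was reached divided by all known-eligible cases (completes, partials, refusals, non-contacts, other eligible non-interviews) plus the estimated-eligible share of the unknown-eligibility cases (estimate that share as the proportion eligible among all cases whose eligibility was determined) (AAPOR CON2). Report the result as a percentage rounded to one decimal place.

72.2%

Num: 466 + 30 + 151 + 23 = 670
Determined eligible: 466 + 30 + 151 + 86 + 23 = 756
e = 756 / (756 + 361) = 756 / 1117 = 0.6768
Eligible share of unknowns: 0.6768 × 254 = 171.91
Denom: 756 + 171.91 = 927.91
CON2 = 670 / 927.91 = 0.7221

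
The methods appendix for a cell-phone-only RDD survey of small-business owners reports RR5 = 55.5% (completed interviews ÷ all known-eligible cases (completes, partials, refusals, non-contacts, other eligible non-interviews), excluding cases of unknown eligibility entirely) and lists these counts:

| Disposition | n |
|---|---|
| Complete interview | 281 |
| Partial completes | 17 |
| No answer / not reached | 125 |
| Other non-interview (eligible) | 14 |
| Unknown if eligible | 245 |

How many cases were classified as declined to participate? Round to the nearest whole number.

69

RR5 = 281 / D = 0.555
D = 281 / 0.555 = 506.3
Other denominator terms total 437
declined to participate = 506.3 − 437 ≈ 69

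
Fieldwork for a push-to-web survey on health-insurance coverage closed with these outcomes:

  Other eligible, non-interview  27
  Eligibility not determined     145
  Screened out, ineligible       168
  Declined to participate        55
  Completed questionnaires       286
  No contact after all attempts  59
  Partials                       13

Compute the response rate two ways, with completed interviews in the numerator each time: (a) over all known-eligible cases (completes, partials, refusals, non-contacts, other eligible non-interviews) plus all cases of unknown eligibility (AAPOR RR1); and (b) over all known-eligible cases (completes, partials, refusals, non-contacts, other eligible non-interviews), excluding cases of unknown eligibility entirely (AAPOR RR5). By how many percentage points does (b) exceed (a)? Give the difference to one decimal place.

Num = 286
Denominator = 286 + 13 + 55 + 59 + 27 + 145 = 585
RR1 = 286 / 585 = 0.4889
Denominator = 286 + 13 + 55 + 59 + 27 = 440
RR5 = 286 / 440 = 0.6500
Difference = 65.00 − 48.89 = 16.11 percentage points

16.1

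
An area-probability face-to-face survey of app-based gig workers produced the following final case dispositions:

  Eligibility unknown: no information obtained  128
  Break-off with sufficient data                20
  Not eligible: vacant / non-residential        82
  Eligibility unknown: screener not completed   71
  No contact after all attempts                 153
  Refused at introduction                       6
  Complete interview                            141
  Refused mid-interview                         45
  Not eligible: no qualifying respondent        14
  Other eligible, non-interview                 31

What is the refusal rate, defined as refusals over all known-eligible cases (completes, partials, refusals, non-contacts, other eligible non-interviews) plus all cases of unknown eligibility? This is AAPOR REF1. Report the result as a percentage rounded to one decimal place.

Declined to participate = 6 + 45 = 51
Undetermined eligibility = 71 + 128 = 199
Out of scope = 14 + 82 = 96
Num = 51
Denominator = 141 + 20 + 51 + 153 + 31 + 199 = 595
REF1 = 51 / 595 = 0.0857

8.6%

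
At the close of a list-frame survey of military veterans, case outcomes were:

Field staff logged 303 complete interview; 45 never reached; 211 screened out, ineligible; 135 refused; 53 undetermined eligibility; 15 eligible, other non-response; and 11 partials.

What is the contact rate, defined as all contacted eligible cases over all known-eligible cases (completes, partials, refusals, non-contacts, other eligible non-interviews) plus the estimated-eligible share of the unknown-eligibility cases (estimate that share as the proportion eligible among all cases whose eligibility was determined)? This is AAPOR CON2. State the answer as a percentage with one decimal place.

Numerator = 303 + 11 + 135 + 15 = 464
Determined eligible = 303 + 11 + 135 + 45 + 15 = 509
e = 509 / (509 + 211) = 509 / 720 = 0.7069
e × U = 0.7069 × 53 = 37.47
Denominator = 509 + 37.47 = 546.47
CON2 = 464 / 546.47 = 0.8491

84.9%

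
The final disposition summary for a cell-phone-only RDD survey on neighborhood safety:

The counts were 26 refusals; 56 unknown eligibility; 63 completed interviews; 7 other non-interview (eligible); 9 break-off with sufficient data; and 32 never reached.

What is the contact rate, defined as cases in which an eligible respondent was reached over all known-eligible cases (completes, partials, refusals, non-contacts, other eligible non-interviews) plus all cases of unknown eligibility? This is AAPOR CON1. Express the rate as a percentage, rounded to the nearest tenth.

Num → 63 + 9 + 26 + 7 = 105
Denom → 63 + 9 + 26 + 32 + 7 + 56 = 193
CON1 = 105 / 193 = 0.5440

54.4%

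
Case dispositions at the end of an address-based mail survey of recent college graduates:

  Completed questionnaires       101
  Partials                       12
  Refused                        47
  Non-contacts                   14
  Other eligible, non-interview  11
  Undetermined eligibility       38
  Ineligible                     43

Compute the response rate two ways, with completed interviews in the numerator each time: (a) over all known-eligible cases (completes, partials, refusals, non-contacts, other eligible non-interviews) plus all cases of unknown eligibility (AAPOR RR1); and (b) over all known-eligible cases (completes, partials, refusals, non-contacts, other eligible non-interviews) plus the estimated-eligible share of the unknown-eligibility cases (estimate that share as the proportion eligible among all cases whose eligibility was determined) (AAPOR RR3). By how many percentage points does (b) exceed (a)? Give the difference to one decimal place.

1.5

Top: 101
Denom: 101 + 12 + 47 + 14 + 11 + 38 = 223
RR1 = 101 / 223 = 0.4529
Determined eligible: 101 + 12 + 47 + 14 + 11 = 185
e = 185 / (185 + 43) = 185 / 228 = 0.8114
Estimated eligible among unknowns: 0.8114 × 38 = 30.83
Denom: 185 + 30.83 = 215.83
RR3 = 101 / 215.83 = 0.4680
Difference = 46.80 − 45.29 = 1.51 percentage points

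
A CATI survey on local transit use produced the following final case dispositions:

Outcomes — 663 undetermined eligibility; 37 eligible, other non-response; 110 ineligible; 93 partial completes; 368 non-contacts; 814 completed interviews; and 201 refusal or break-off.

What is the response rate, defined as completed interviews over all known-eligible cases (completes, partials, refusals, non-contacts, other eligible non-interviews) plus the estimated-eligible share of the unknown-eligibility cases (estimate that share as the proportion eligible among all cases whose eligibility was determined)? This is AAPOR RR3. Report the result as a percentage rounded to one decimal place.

Top: 814
Known eligible: 814 + 93 + 201 + 368 + 37 = 1513
e = 1513 / (1513 + 110) = 1513 / 1623 = 0.9322
e × U: 0.9322 × 663 = 618.05
Denom: 1513 + 618.05 = 2131.05
RR3 = 814 / 2131.05 = 0.3820

38.2%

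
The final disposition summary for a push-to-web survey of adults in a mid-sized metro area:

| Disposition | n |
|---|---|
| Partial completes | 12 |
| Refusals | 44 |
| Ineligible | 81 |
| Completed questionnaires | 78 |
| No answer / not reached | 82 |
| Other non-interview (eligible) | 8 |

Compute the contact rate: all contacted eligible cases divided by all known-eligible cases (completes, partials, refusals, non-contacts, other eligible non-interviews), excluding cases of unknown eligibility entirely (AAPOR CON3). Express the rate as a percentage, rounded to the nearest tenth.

63.4%

Numerator → 78 + 12 + 44 + 8 = 142
Base → 78 + 12 + 44 + 82 + 8 = 224
CON3 = 142 / 224 = 0.6339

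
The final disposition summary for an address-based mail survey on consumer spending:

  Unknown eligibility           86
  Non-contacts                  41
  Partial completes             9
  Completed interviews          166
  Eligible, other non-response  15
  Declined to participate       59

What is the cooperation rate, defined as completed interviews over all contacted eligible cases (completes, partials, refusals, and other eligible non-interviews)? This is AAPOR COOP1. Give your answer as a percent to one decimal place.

Numerator → 166
Base → 166 + 9 + 59 + 15 = 249
COOP1 = 166 / 249 = 0.6667

66.7%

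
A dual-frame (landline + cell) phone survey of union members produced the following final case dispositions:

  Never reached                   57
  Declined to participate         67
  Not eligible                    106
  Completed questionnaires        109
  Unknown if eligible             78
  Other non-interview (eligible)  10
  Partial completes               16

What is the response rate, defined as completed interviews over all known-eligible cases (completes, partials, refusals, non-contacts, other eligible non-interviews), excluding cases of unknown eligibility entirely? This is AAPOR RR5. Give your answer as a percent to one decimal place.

42.1%

Top: 109
Base: 109 + 16 + 67 + 57 + 10 = 259
RR5 = 109 / 259 = 0.4208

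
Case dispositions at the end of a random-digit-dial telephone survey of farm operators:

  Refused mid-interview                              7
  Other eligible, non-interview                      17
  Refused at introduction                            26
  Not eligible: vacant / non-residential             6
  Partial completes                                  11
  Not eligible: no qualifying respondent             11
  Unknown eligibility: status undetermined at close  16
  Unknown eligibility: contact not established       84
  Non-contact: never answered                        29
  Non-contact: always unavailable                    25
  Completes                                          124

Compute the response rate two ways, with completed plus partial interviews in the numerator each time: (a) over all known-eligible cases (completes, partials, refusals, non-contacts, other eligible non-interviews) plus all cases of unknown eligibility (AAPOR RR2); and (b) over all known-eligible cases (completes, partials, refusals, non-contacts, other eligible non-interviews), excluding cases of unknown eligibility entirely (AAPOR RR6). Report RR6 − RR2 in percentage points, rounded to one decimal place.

Declined to participate = 26 + 7 = 33
Non-contacts = 29 + 25 = 54
Unknown if eligible = 84 + 16 = 100
Not eligible = 11 + 6 = 17
Numerator → 124 + 11 = 135
Base → 124 + 11 + 33 + 54 + 17 + 100 = 339
RR2 = 135 / 339 = 0.3982
Base → 124 + 11 + 33 + 54 + 17 = 239
RR6 = 135 / 239 = 0.5649
Difference = 56.49 − 39.82 = 16.67 percentage points

16.7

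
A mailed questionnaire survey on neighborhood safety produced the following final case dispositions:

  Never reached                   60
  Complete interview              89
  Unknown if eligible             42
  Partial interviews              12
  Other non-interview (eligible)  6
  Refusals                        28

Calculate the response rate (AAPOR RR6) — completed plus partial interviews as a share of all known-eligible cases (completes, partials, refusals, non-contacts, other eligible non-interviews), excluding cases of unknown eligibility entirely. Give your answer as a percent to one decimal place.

51.8%

Numerator = 89 + 12 = 101
Denom = 89 + 12 + 28 + 60 + 6 = 195
RR6 = 101 / 195 = 0.5179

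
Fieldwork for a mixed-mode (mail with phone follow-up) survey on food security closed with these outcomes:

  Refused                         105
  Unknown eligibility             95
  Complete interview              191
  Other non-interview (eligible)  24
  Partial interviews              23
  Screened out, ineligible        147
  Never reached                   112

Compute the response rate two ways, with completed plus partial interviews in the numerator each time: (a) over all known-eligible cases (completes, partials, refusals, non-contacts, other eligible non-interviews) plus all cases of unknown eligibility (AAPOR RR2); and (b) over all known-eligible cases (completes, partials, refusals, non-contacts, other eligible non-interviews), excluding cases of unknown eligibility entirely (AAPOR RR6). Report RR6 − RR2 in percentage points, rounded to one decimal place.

8.1

Top: 191 + 23 = 214
Denom: 191 + 23 + 105 + 112 + 24 + 95 = 550
RR2 = 214 / 550 = 0.3891
Denom: 191 + 23 + 105 + 112 + 24 = 455
RR6 = 214 / 455 = 0.4703
Difference = 47.03 − 38.91 = 8.12 percentage points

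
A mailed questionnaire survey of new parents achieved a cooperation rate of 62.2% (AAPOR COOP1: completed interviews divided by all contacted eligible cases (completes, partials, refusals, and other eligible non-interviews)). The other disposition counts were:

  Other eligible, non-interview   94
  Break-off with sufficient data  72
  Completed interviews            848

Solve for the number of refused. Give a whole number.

COOP1 = 848 / D = 0.622
D = 848 / 0.622 = 1363.3
Remaining denominator categories sum to 1014
refused = 1363.3 − 1014 ≈ 349

349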